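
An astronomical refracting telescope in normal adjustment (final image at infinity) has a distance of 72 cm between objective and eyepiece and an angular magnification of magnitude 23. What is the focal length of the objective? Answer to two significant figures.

69 cm

In normal adjustment the tube length equals f_obj + f_eye and |M| = f_obj/f_eye.
So f_obj = 23 f_eye and 23 f_eye + f_eye = 72 cm, giving f_eye = 72/24 = 3.000 cm and f_obj = 69.000 cm.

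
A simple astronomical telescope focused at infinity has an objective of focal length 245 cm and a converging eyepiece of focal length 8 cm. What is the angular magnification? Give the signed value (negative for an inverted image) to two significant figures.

-31

M = -f_obj/f_eye = -245/(8) = -30.625.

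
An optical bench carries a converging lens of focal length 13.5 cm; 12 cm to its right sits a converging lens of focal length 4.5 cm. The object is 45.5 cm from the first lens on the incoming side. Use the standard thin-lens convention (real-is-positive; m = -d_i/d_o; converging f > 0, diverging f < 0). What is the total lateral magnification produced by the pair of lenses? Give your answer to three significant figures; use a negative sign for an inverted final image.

Applying the thin-lens equation to the first lens, 1/13.5 = 1/45.5 + 1/d_i1, which gives d_i1 = 19.195 cm.
Its lateral magnification is m_1 = -d_i1/d_o1 = -(19.195)/45.5 = -0.4219.
Since 19.195 cm > 12 cm, the first image lies past the second lens and serves as a virtual object: d_o2 = L - d_i1 = -7.195 cm.
Applying the thin-lens equation again with f_2 = 4.5 cm and d_o2 = -7.195 cm gives d_i2 = 2.769 cm.
m_2 = -(2.769)/(-7.195) = 0.3848.
Overall magnification: m = m_1 m_2 = -0.1623.

-0.162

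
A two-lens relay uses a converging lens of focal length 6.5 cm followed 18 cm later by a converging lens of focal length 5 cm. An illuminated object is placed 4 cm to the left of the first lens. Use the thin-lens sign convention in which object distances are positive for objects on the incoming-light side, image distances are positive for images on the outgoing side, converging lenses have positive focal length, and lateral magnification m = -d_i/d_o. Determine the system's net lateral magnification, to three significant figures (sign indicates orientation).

First lens: d_i1 = 1/(1/6.5 - 1/4) = -10.400 cm.
m_1 = -(-10.400)/4 = 2.6000.
With d_i1 < 0 the first image is virtual and lies on the object side; the object distance for lens 2 is d_o2 = 18 - (-10.400) = 28.400 cm.
Second lens: d_i2 = 1/(1/5 - 1/(28.400)) = 6.068 cm.
m_2 = -(6.068)/(28.400) = -0.2137.
Total m = m_1 x m_2 = (2.6000)(-0.2137) = -0.5556.

-0.556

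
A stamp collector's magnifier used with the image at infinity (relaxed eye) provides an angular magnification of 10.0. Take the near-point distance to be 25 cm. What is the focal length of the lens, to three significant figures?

2.50 cm

For the image at infinity, M = D/f.
f = D/M = 25/10.0 = 2.500 cm.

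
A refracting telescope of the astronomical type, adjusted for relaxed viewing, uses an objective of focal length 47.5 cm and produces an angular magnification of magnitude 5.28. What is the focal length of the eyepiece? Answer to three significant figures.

|M| = f_obj/f_eye, so f_eye = f_obj/|M| = 47.5/5.28 = 8.996 cm.

9.00 cm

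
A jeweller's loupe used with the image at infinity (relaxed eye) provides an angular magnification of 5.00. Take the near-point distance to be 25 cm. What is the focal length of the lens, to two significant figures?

For the image at infinity, M = D/f.
f = D/M = 25/5.0 = 5.000 cm.

5.0 cm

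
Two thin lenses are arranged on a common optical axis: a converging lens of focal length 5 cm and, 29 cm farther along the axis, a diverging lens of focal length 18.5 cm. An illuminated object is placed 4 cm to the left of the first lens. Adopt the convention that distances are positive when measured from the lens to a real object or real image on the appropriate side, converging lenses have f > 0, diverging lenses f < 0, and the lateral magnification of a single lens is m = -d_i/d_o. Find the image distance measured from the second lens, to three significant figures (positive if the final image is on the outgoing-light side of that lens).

-13.4 cm

Applying the thin-lens equation to the first lens, 1/5 = 1/4 + 1/d_i1, which gives d_i1 = -20.000 cm.
With d_i1 < 0 the first image is virtual and lies on the object side; the object distance for lens 2 is d_o2 = 29 - (-20.000) = 49.000 cm.
Applying the thin-lens equation again with f_2 = -18.5 cm and d_o2 = 49.000 cm gives d_i2 = -13.430 cm.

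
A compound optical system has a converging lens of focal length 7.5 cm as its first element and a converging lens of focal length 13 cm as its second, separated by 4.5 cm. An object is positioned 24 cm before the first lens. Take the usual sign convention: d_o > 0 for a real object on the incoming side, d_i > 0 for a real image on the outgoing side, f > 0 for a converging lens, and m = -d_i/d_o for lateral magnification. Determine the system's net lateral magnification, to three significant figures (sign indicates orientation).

-0.304

Lens 1: 1/d_i1 = 1/f_1 - 1/d_o1 = 1/7.5 - 1/24 = 0.09167 cm^-1, so d_i1 = 10.909 cm.
m_1 = -(10.909)/24 = -0.4545.
Since 10.909 cm > 4.5 cm, the first image lies past the second lens and serves as a virtual object: d_o2 = L - d_i1 = -6.409 cm.
Lens 2: 1/d_i2 = 1/f_2 - 1/d_o2 = 1/13 - 1/(-6.409) = 0.23295 cm^-1, so d_i2 = 4.293 cm.
m_2 = -(4.293)/(-6.409) = 0.6698.
Total m = m_1 x m_2 = (-0.4545)(0.6698) = -0.3044.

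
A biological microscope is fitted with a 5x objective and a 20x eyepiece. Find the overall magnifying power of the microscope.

The overall magnification of a compound microscope is the product of the objective and eyepiece magnifications:
M = M_obj x M_eye = 5 x 20 = 100.

100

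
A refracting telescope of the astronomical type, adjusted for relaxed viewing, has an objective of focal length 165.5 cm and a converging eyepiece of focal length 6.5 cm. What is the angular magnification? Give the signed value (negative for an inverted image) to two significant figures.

-25

M = -f_obj/f_eye = -165.5/(6.5) = -25.462.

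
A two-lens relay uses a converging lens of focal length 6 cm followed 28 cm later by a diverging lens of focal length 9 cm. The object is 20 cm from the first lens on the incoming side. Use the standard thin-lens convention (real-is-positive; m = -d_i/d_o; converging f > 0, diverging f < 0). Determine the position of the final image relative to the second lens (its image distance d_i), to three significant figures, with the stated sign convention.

-6.15 cm

Applying the thin-lens equation to the first lens, 1/6 = 1/20 + 1/d_i1, which gives d_i1 = 8.571 cm.
The intermediate image is 8.571 cm to the right of lens 1, so d_o2 = L - d_i1 = 28 - 8.571 = 19.429 cm.
Applying the thin-lens equation again with f_2 = -9 cm and d_o2 = 19.429 cm gives d_i2 = -6.151 cm.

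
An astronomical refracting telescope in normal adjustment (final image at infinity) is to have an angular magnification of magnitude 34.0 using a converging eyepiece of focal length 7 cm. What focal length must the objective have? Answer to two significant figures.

|M| = f_obj/|f_eye|, so f_obj = |M| x |f_eye| = 34.0 x 7 = 238.000 cm.

240 cm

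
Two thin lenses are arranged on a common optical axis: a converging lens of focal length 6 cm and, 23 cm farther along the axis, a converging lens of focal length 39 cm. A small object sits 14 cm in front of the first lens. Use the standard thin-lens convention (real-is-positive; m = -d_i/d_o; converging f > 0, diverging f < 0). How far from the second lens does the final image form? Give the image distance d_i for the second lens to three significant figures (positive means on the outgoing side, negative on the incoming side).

Lens 1: 1/d_i1 = 1/f_1 - 1/d_o1 = 1/6 - 1/14 = 0.09524 cm^-1, so d_i1 = 10.500 cm.
Object distance for lens 2: d_o2 = 23 - 10.500 = 12.500 cm.
Lens 2: 1/d_i2 = 1/f_2 - 1/d_o2 = 1/39 - 1/(12.500) = -0.05436 cm^-1, so d_i2 = -18.396 cm.

-18.4 cm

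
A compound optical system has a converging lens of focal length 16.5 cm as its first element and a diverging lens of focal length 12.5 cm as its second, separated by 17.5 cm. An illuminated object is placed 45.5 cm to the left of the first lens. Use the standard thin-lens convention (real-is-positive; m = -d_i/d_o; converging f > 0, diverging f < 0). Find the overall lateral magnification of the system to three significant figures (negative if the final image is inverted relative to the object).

Applying the thin-lens equation to the first lens, 1/16.5 = 1/45.5 + 1/d_i1, which gives d_i1 = 25.888 cm.
Its lateral magnification is m_1 = -d_i1/d_o1 = -(25.888)/45.5 = -0.5690.
This image would form 25.888 cm past lens 1, i.e. 8.388 cm beyond lens 2, so it is a virtual object for lens 2: d_o2 = 17.5 - 25.888 = -8.388 cm.
Applying the thin-lens equation again with f_2 = -12.5 cm and d_o2 = -8.388 cm gives d_i2 = 25.498 cm.
m_2 = -(25.498)/(-8.388) = 3.0398.
Total m = m_1 x m_2 = (-0.5690)(3.0398) = -1.7296.

-1.73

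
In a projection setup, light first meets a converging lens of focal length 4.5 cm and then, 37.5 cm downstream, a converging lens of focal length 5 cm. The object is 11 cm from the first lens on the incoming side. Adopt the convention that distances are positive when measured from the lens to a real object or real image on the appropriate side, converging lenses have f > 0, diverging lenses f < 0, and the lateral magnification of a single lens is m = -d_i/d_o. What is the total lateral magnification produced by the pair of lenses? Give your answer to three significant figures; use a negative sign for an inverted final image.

Applying the thin-lens equation to the first lens, 1/4.5 = 1/11 + 1/d_i1, which gives d_i1 = 7.615 cm.
Its lateral magnification is m_1 = -d_i1/d_o1 = -(7.615)/11 = -0.6923.
Object distance for lens 2: d_o2 = 37.5 - 7.615 = 29.885 cm.
Applying the thin-lens equation again with f_2 = 5 cm and d_o2 = 29.885 cm gives d_i2 = 6.005 cm.
m_2 = -(6.005)/(29.885) = -0.2009.
Overall magnification: m = m_1 m_2 = 0.1391.

0.139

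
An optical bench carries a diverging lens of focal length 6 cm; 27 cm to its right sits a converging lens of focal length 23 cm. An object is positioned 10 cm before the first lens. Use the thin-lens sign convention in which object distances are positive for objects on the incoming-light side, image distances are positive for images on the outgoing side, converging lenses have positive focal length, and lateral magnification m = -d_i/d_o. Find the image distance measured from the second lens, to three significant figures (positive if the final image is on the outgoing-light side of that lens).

91.3 cm

Lens 1: 1/d_i1 = 1/f_1 - 1/d_o1 = 1/(-6) - 1/10 = -0.26667 cm^-1, so d_i1 = -3.750 cm.
The intermediate image is virtual, 3.750 cm to the left of lens 1, so d_o2 = L - d_i1 = 27 - (-3.750) = 30.750 cm.
Lens 2: 1/d_i2 = 1/f_2 - 1/d_o2 = 1/23 - 1/(30.750) = 0.01096 cm^-1, so d_i2 = 91.258 cm.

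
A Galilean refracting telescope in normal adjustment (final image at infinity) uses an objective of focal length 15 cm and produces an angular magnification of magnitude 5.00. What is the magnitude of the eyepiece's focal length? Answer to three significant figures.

3.00 cm

|M| = f_obj/|f_eye|, so |f_eye| = f_obj/|M| = 15/5.0 = 3.000 cm.
(The eyepiece is diverging, so its signed focal length is -3.000 cm.)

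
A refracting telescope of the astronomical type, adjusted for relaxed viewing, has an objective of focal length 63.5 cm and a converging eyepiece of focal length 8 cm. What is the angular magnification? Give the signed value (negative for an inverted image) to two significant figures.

M = -f_obj/f_eye = -63.5/(8) = -7.938.

-7.9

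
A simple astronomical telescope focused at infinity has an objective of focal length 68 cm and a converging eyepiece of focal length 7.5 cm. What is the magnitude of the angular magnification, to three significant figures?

9.07

|M| = f_obj/|f_eye| = 68/7.5 = 9.067.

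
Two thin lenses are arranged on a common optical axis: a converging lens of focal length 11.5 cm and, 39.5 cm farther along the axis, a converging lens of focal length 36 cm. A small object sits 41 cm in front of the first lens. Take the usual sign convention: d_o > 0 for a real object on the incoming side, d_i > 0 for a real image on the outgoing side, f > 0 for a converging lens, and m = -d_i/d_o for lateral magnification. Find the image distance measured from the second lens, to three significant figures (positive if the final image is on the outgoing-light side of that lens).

-67.8 cm

First lens: d_i1 = 1/(1/11.5 - 1/41) = 15.983 cm.
That image sits 23.517 cm in front of the second lens, so d_o2 = 23.517 cm.
Second lens: d_i2 = 1/(1/36 - 1/(23.517)) = -67.821 cm.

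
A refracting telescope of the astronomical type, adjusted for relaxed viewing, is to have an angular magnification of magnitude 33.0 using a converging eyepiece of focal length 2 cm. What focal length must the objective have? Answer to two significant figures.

|M| = f_obj/|f_eye|, so f_obj = |M| x |f_eye| = 33.0 x 2 = 66.000 cm.

66 cm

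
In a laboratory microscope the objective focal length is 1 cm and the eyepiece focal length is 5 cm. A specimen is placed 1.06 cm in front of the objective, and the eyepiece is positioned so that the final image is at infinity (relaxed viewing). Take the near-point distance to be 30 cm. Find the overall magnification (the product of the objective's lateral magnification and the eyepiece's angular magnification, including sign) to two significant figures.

-100

Objective: 1/d_i = 1/f_obj - 1/d_o = 1/1 - 1/1.06 = 0.05660 cm^-1, so d_i = 17.667 cm.
m_obj = -d_i/d_o = -17.667/1.06 = -16.667.
Eyepiece angular magnification (image at infinity): M_eye = D/f_e = 30/5 = 6.000.
Overall M = m_obj x M_eye = (-16.667)(6.000) = -100.00.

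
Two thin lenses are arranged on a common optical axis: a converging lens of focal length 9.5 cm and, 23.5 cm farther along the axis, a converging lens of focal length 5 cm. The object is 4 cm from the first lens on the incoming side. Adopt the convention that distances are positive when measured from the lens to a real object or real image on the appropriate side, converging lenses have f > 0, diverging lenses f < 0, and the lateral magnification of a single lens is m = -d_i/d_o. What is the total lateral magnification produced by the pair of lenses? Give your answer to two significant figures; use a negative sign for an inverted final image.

-0.34

Applying the thin-lens equation to the first lens, 1/9.5 = 1/4 + 1/d_i1, which gives d_i1 = -6.909 cm.
Its lateral magnification is m_1 = -d_i1/d_o1 = -(-6.909)/4 = 1.7273.
With d_i1 < 0 the first image is virtual and lies on the object side; the object distance for lens 2 is d_o2 = 23.5 - (-6.909) = 30.409 cm.
Applying the thin-lens equation again with f_2 = 5 cm and d_o2 = 30.409 cm gives d_i2 = 5.984 cm.
m_2 = -(5.984)/(30.409) = -0.1968.
Overall magnification: m = m_1 m_2 = -0.3399.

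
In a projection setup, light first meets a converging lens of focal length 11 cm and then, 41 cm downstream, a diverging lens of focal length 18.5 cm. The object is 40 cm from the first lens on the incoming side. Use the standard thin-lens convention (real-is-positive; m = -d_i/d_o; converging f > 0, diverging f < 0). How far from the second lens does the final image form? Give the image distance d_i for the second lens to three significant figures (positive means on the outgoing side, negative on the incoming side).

-10.8 cm

Lens 1: 1/d_i1 = 1/f_1 - 1/d_o1 = 1/11 - 1/40 = 0.06591 cm^-1, so d_i1 = 15.172 cm.
Object distance for lens 2: d_o2 = 41 - 15.172 = 25.828 cm.
Lens 2: 1/d_i2 = 1/f_2 - 1/d_o2 = 1/(-18.5) - 1/(25.828) = -0.09277 cm^-1, so d_i2 = -10.779 cm.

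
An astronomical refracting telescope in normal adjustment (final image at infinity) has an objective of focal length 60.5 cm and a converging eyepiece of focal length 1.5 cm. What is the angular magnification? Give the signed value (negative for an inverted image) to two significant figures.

-40

M = -f_obj/f_eye = -60.5/(1.5) = -40.333.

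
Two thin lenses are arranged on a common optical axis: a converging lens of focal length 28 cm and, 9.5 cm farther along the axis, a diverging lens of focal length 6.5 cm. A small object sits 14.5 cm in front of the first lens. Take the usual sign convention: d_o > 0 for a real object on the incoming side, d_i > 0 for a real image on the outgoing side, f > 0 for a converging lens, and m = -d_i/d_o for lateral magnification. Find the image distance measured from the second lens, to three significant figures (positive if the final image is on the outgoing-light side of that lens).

-5.58 cm

Lens 1: 1/d_i1 = 1/f_1 - 1/d_o1 = 1/28 - 1/14.5 = -0.03325 cm^-1, so d_i1 = -30.074 cm.
The intermediate image is virtual, 30.074 cm to the left of lens 1, so d_o2 = L - d_i1 = 9.5 - (-30.074) = 39.574 cm.
Lens 2: 1/d_i2 = 1/f_2 - 1/d_o2 = 1/(-6.5) - 1/(39.574) = -0.17912 cm^-1, so d_i2 = -5.583 cm.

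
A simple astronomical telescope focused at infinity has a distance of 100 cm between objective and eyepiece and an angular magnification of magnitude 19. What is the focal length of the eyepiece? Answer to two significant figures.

5.0 cm

In normal adjustment the tube length equals f_obj + f_eye and |M| = f_obj/f_eye.
So f_obj = 19 f_eye and 19 f_eye + f_eye = 100 cm, giving f_eye = 100/20 = 5.000 cm and f_obj = 95.000 cm.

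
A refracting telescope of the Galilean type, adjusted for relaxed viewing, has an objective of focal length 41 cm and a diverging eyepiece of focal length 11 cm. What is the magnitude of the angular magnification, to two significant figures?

3.7

|M| = f_obj/|f_eye| = 41/11 = 3.727.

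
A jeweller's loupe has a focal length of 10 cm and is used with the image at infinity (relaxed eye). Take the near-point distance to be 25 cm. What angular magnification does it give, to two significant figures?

2.5

M = D/f = 25/10 = 2.500.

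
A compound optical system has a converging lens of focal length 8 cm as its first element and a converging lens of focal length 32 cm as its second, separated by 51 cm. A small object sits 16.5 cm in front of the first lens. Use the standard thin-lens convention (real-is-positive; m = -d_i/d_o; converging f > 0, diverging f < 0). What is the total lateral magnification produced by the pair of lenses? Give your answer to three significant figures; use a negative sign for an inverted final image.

8.68

Applying the thin-lens equation to the first lens, 1/8 = 1/16.5 + 1/d_i1, which gives d_i1 = 15.529 cm.
Its lateral magnification is m_1 = -d_i1/d_o1 = -(15.529)/16.5 = -0.9412.
Object distance for lens 2: d_o2 = 51 - 15.529 = 35.471 cm.
Applying the thin-lens equation again with f_2 = 32 cm and d_o2 = 35.471 cm gives d_i2 = 327.051 cm.
m_2 = -(327.051)/(35.471) = -9.2203.
Total m = m_1 x m_2 = (-0.9412)(-9.2203) = 8.6780.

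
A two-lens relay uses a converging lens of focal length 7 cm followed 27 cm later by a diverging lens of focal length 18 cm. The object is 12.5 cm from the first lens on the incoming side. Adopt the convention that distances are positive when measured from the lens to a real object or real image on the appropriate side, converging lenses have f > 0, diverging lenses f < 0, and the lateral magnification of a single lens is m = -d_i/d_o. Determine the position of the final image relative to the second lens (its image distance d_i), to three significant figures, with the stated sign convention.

First lens: d_i1 = 1/(1/7 - 1/12.5) = 15.909 cm.
Object distance for lens 2: d_o2 = 27 - 15.909 = 11.091 cm.
Second lens: d_i2 = 1/(1/(-18) - 1/(11.091)) = -6.862 cm.

-6.86 cm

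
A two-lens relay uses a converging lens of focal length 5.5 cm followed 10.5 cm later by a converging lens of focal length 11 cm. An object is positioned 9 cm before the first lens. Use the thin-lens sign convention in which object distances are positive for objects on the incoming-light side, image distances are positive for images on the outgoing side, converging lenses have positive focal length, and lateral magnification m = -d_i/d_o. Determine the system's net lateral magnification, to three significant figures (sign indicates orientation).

Lens 1: 1/d_i1 = 1/f_1 - 1/d_o1 = 1/5.5 - 1/9 = 0.07071 cm^-1, so d_i1 = 14.143 cm.
m_1 = -(14.143)/9 = -1.5714.
This image would form 14.143 cm past lens 1, i.e. 3.643 cm beyond lens 2, so it is a virtual object for lens 2: d_o2 = 10.5 - 14.143 = -3.643 cm.
Lens 2: 1/d_i2 = 1/f_2 - 1/d_o2 = 1/11 - 1/(-3.643) = 0.36542 cm^-1, so d_i2 = 2.737 cm.
m_2 = -(2.737)/(-3.643) = 0.7512.
Total m = m_1 x m_2 = (-1.5714)(0.7512) = -1.1805.

-1.18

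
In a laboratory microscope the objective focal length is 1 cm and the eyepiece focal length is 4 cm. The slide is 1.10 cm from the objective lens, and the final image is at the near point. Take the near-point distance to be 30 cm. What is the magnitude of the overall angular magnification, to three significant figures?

85.0

Objective: 1/d_i = 1/f_obj - 1/d_o = 1/1 - 1/1.10 = 0.09091 cm^-1, so d_i = 11.000 cm.
m_obj = -d_i/d_o = -11.000/1.10 = -10.000.
Eyepiece angular magnification (image at near point): M_eye = 1 + D/f_e = 1 + 30/4 = 8.500.
Overall M = m_obj x M_eye = (-10.000)(8.500) = -85.00.
|M| = 85.00.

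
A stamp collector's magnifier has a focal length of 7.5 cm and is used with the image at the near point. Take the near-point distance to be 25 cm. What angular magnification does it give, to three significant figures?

4.33

M = 1 + D/f = 1 + 25/7.5 = 4.333.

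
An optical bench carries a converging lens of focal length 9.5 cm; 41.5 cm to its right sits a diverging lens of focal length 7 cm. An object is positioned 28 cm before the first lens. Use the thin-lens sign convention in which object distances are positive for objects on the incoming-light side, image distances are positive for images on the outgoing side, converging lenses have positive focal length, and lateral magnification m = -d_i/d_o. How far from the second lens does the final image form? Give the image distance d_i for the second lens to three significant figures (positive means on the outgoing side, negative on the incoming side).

-5.56 cm

First lens: d_i1 = 1/(1/9.5 - 1/28) = 14.378 cm.
The intermediate image is 14.378 cm to the right of lens 1, so d_o2 = L - d_i1 = 41.5 - 14.378 = 27.122 cm.
Second lens: d_i2 = 1/(1/(-7) - 1/(27.122)) = -5.564 cm.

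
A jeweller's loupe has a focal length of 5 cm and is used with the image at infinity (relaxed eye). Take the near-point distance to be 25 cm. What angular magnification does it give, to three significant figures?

5.00

M = D/f = 25/5 = 5.000.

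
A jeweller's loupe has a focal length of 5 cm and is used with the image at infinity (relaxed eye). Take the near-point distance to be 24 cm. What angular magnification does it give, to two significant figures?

4.8

M = D/f = 24/5 = 4.800.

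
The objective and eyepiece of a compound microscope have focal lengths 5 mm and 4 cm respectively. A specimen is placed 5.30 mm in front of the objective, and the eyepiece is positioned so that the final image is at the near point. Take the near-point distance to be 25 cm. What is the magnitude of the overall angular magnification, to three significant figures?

Convert to cm: f_obj = 5 mm = 0.5 cm; d_o = 5.30 mm = 0.53 cm.
Objective: 1/d_i = 1/f_obj - 1/d_o = 1/0.5 - 1/0.53 = 0.11321 cm^-1, so d_i = 8.833 cm.
m_obj = -d_i/d_o = -8.833/0.53 = -16.667.
Eyepiece angular magnification (image at near point): M_eye = 1 + D/f_e = 1 + 25/4 = 7.250.
Overall M = m_obj x M_eye = (-16.667)(7.250) = -120.83.
|M| = 120.83.

121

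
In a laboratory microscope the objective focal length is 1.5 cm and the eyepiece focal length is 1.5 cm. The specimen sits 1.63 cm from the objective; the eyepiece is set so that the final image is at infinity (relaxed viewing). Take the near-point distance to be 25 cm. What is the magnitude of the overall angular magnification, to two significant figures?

190

Objective: 1/d_i = 1/f_obj - 1/d_o = 1/1.5 - 1/1.63 = 0.05317 cm^-1, so d_i = 18.808 cm.
m_obj = -d_i/d_o = -18.808/1.63 = -11.538.
Eyepiece angular magnification (image at infinity): M_eye = D/f_e = 25/1.5 = 16.667.
Overall M = m_obj x M_eye = (-11.538)(16.667) = -192.31.
|M| = 192.31.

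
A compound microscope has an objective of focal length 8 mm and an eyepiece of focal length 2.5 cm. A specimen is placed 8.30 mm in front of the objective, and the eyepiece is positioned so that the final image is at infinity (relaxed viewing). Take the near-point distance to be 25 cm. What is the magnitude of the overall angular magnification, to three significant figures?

267

Convert to cm: f_obj = 8 mm = 0.8 cm; d_o = 8.30 mm = 0.83 cm.
Objective: 1/d_i = 1/f_obj - 1/d_o = 1/0.8 - 1/0.83 = 0.04518 cm^-1, so d_i = 22.133 cm.
m_obj = -d_i/d_o = -22.133/0.83 = -26.667.
Eyepiece angular magnification (image at infinity): M_eye = D/f_e = 25/2.5 = 10.000.
Overall M = m_obj x M_eye = (-26.667)(10.000) = -266.67.
|M| = 266.67.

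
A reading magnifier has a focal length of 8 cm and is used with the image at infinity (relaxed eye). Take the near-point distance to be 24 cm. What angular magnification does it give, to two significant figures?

3.0

M = D/f = 24/8 = 3.000.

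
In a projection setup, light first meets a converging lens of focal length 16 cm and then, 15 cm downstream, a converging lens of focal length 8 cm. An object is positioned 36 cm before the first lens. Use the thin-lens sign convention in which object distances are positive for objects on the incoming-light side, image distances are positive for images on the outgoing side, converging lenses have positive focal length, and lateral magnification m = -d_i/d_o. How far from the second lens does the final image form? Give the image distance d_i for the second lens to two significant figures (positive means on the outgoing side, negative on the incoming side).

Lens 1: 1/d_i1 = 1/f_1 - 1/d_o1 = 1/16 - 1/36 = 0.03472 cm^-1, so d_i1 = 28.800 cm.
Since 28.800 cm > 15 cm, the first image lies past the second lens and serves as a virtual object: d_o2 = L - d_i1 = -13.800 cm.
Lens 2: 1/d_i2 = 1/f_2 - 1/d_o2 = 1/8 - 1/(-13.800) = 0.19746 cm^-1, so d_i2 = 5.064 cm.

5.1 cm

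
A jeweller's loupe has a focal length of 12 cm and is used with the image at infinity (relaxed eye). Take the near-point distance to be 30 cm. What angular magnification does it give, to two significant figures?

2.5

M = D/f = 30/12 = 2.500.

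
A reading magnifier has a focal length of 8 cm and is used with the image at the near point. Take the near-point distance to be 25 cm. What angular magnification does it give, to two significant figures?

M = 1 + D/f = 1 + 25/8 = 4.125.

4.1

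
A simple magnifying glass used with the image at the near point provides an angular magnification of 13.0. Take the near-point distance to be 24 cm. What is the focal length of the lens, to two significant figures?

2.0 cm

For the image at the near point, M = 1 + D/f.
f = D/(M - 1) = 24/(13.0 - 1) = 2.000 cm.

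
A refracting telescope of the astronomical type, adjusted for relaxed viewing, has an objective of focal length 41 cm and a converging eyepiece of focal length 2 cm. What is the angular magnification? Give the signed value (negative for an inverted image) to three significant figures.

M = -f_obj/f_eye = -41/(2) = -20.500.

-20.5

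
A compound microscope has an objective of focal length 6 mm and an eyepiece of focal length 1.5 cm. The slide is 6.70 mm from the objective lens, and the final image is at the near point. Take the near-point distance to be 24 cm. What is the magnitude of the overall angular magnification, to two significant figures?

150

Convert to cm: f_obj = 6 mm = 0.6 cm; d_o = 6.70 mm = 0.67 cm.
Objective: 1/d_i = 1/f_obj - 1/d_o = 1/0.6 - 1/0.67 = 0.17413 cm^-1, so d_i = 5.743 cm.
m_obj = -d_i/d_o = -5.743/0.67 = -8.571.
Eyepiece angular magnification (image at near point): M_eye = 1 + D/f_e = 1 + 24/1.5 = 17.000.
Overall M = m_obj x M_eye = (-8.571)(17.000) = -145.71.
|M| = 145.71.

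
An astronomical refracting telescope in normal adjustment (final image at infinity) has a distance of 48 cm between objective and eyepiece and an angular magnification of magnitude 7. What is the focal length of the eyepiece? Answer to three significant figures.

6.00 cm

In normal adjustment the tube length equals f_obj + f_eye and |M| = f_obj/f_eye.
So f_obj = 7 f_eye and 7 f_eye + f_eye = 48 cm, giving f_eye = 48/8 = 6.000 cm and f_obj = 42.000 cm.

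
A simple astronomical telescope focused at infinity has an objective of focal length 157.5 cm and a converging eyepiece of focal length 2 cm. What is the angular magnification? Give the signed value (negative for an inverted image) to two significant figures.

M = -f_obj/f_eye = -157.5/(2) = -78.750.

-79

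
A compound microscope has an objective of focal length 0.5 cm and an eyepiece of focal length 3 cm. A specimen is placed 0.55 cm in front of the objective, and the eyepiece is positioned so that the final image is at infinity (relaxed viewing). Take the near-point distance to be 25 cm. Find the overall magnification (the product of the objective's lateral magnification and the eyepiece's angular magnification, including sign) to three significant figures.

Objective: 1/d_i = 1/f_obj - 1/d_o = 1/0.5 - 1/0.55 = 0.18182 cm^-1, so d_i = 5.500 cm.
m_obj = -d_i/d_o = -5.500/0.55 = -10.000.
Eyepiece angular magnification (image at infinity): M_eye = D/f_e = 25/3 = 8.333.
Overall M = m_obj x M_eye = (-10.000)(8.333) = -83.33.

-83.3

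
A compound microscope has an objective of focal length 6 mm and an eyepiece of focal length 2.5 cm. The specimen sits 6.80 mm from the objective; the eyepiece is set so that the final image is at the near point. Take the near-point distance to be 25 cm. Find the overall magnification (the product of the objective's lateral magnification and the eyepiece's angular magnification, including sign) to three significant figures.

Convert to cm: f_obj = 6 mm = 0.6 cm; d_o = 6.80 mm = 0.68 cm.
Objective: 1/d_i = 1/f_obj - 1/d_o = 1/0.6 - 1/0.68 = 0.19608 cm^-1, so d_i = 5.100 cm.
m_obj = -d_i/d_o = -5.100/0.68 = -7.500.
Eyepiece angular magnification (image at near point): M_eye = 1 + D/f_e = 1 + 25/2.5 = 11.000.
Overall M = m_obj x M_eye = (-7.500)(11.000) = -82.50.

-82.5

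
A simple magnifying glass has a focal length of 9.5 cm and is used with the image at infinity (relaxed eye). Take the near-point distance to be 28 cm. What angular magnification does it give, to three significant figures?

2.95

M = D/f = 28/9.5 = 2.947.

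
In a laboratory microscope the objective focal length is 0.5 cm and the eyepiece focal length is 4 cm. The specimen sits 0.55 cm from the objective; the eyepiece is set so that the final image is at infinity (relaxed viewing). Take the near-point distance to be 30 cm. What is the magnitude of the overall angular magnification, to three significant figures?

Objective: 1/d_i = 1/f_obj - 1/d_o = 1/0.5 - 1/0.55 = 0.18182 cm^-1, so d_i = 5.500 cm.
m_obj = -d_i/d_o = -5.500/0.55 = -10.000.
Eyepiece angular magnification (image at infinity): M_eye = D/f_e = 30/4 = 7.500.
Overall M = m_obj x M_eye = (-10.000)(7.500) = -75.00.
|M| = 75.00.

75.0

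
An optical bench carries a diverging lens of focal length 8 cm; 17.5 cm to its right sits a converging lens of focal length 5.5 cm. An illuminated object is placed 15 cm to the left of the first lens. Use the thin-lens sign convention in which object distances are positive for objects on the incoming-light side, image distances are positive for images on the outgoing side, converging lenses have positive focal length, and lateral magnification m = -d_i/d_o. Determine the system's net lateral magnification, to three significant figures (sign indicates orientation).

-0.111

Lens 1: 1/d_i1 = 1/f_1 - 1/d_o1 = 1/(-8) - 1/15 = -0.19167 cm^-1, so d_i1 = -5.217 cm.
m_1 = -(-5.217)/15 = 0.3478.
The intermediate image is virtual, 5.217 cm to the left of lens 1, so d_o2 = L - d_i1 = 17.5 - (-5.217) = 22.717 cm.
Lens 2: 1/d_i2 = 1/f_2 - 1/d_o2 = 1/5.5 - 1/(22.717) = 0.13780 cm^-1, so d_i2 = 7.257 cm.
m_2 = -(7.257)/(22.717) = -0.3194.
Overall magnification: m = m_1 m_2 = -0.1111.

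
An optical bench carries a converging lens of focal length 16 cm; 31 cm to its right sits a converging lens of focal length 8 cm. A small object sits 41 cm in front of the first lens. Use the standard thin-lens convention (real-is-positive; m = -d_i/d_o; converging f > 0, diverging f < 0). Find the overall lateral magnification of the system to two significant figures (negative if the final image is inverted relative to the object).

-1.6

First lens: d_i1 = 1/(1/16 - 1/41) = 26.240 cm.
m_1 = -(26.240)/41 = -0.6400.
That image sits 4.760 cm in front of the second lens, so d_o2 = 4.760 cm.
Second lens: d_i2 = 1/(1/8 - 1/(4.760)) = -11.753 cm.
m_2 = -(-11.753)/(4.760) = 2.4691.
Total m = m_1 x m_2 = (-0.6400)(2.4691) = -1.5802.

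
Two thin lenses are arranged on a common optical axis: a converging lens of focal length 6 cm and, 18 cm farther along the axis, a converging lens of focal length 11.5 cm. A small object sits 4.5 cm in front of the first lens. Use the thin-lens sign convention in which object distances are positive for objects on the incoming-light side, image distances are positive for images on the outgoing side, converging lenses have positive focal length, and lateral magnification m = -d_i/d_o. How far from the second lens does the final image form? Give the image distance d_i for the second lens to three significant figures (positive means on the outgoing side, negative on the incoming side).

16.9 cm

First lens: d_i1 = 1/(1/6 - 1/4.5) = -18.000 cm.
With d_i1 < 0 the first image is virtual and lies on the object side; the object distance for lens 2 is d_o2 = 18 - (-18.000) = 36.000 cm.
Second lens: d_i2 = 1/(1/11.5 - 1/(36.000)) = 16.898 cm.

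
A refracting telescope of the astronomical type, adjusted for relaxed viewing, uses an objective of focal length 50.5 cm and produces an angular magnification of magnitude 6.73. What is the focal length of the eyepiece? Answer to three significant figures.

7.50 cm

|M| = f_obj/f_eye, so f_eye = f_obj/|M| = 50.5/6.73 = 7.504 cm.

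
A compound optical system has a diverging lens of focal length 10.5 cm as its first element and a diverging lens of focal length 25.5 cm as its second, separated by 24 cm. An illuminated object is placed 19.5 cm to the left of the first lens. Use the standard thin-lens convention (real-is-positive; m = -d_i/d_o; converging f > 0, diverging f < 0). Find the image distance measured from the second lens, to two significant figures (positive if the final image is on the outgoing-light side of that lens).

First lens: d_i1 = 1/(1/(-10.5) - 1/19.5) = -6.825 cm.
With d_i1 < 0 the first image is virtual and lies on the object side; the object distance for lens 2 is d_o2 = 24 - (-6.825) = 30.825 cm.
Second lens: d_i2 = 1/(1/(-25.5) - 1/(30.825)) = -13.955 cm.

-14 cm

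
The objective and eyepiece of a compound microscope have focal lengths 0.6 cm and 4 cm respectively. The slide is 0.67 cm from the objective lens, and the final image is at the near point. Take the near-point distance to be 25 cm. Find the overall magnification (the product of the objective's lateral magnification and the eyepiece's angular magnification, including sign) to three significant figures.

Objective: 1/d_i = 1/f_obj - 1/d_o = 1/0.6 - 1/0.67 = 0.17413 cm^-1, so d_i = 5.743 cm.
m_obj = -d_i/d_o = -5.743/0.67 = -8.571.
Eyepiece angular magnification (image at near point): M_eye = 1 + D/f_e = 1 + 25/4 = 7.250.
Overall M = m_obj x M_eye = (-8.571)(7.250) = -62.14.

-62.1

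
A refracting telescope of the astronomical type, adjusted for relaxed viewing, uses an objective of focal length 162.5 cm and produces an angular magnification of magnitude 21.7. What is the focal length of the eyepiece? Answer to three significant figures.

|M| = f_obj/f_eye, so f_eye = f_obj/|M| = 162.5/21.7 = 7.488 cm.

7.49 cm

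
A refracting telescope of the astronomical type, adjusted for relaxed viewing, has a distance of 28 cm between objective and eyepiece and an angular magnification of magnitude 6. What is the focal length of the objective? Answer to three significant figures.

24.0 cm

In normal adjustment the tube length equals f_obj + f_eye and |M| = f_obj/f_eye.
So f_obj = 6 f_eye and 6 f_eye + f_eye = 28 cm, giving f_eye = 28/7 = 4.000 cm and f_obj = 24.000 cm.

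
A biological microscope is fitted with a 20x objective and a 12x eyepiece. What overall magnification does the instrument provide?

240

The overall magnification of a compound microscope is the product of the objective and eyepiece magnifications:
M = M_obj x M_eye = 20 x 12 = 240.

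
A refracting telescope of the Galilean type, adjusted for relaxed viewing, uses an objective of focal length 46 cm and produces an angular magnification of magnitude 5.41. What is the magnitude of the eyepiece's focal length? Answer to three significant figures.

8.50 cm

|M| = f_obj/|f_eye|, so |f_eye| = f_obj/|M| = 46/5.41 = 8.503 cm.
(The eyepiece is diverging, so its signed focal length is -8.503 cm.)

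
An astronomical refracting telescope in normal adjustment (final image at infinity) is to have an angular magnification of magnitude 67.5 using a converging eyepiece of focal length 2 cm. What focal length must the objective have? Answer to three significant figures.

135 cm

|M| = f_obj/|f_eye|, so f_obj = |M| x |f_eye| = 67.5 x 2 = 135.000 cm.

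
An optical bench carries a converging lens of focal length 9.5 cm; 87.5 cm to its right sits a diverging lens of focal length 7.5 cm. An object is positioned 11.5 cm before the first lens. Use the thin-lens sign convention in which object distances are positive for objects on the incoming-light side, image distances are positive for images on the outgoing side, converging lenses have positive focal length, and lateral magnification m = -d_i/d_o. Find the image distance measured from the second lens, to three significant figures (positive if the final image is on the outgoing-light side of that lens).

-6.11 cm

First lens: d_i1 = 1/(1/9.5 - 1/11.5) = 54.625 cm.
Object distance for lens 2: d_o2 = 87.5 - 54.625 = 32.875 cm.
Second lens: d_i2 = 1/(1/(-7.5) - 1/(32.875)) = -6.107 cm.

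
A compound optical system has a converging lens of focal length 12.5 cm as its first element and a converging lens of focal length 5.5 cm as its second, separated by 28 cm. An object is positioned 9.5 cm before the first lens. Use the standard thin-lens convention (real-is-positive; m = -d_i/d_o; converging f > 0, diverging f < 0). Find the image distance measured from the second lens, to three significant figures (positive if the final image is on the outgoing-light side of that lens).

First lens: d_i1 = 1/(1/12.5 - 1/9.5) = -39.583 cm.
The intermediate image is virtual, 39.583 cm to the left of lens 1, so d_o2 = L - d_i1 = 28 - (-39.583) = 67.583 cm.
Second lens: d_i2 = 1/(1/5.5 - 1/(67.583)) = 5.987 cm.

5.99 cm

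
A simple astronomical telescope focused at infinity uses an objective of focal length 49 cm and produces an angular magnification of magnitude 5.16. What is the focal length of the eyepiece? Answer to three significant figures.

9.50 cm

|M| = f_obj/f_eye, so f_eye = f_obj/|M| = 49/5.16 = 9.496 cm.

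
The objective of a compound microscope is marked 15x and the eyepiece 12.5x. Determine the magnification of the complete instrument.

The overall magnification of a compound microscope is the product of the objective and eyepiece magnifications:
M = M_obj x M_eye = 15 x 12.5 = 187.5.

187.5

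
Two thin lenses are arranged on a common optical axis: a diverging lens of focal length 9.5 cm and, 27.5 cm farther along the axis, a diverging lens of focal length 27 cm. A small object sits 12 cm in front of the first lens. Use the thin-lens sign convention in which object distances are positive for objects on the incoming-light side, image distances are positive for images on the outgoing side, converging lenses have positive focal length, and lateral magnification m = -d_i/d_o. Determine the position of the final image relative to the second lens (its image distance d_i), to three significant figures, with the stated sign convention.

Lens 1: 1/d_i1 = 1/f_1 - 1/d_o1 = 1/(-9.5) - 1/12 = -0.18860 cm^-1, so d_i1 = -5.302 cm.
With d_i1 < 0 the first image is virtual and lies on the object side; the object distance for lens 2 is d_o2 = 27.5 - (-5.302) = 32.802 cm.
Lens 2: 1/d_i2 = 1/f_2 - 1/d_o2 = 1/(-27) - 1/(32.802) = -0.06752 cm^-1, so d_i2 = -14.810 cm.

-14.8 cm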